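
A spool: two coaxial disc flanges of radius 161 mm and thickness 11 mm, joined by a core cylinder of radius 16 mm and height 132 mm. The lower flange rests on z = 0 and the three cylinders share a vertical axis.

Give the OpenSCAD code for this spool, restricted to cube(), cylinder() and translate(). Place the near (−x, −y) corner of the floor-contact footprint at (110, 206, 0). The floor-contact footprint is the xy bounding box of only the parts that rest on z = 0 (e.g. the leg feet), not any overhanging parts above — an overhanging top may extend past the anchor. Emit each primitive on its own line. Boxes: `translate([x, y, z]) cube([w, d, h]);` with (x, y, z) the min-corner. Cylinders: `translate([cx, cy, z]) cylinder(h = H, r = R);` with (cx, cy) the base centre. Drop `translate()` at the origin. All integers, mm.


translate([271, 367, 0]) cylinder(h = 11, r = 161);
translate([271, 367, 11]) cylinder(h = 132, r = 16);
translate([271, 367, 143]) cylinder(h = 11, r = 161);


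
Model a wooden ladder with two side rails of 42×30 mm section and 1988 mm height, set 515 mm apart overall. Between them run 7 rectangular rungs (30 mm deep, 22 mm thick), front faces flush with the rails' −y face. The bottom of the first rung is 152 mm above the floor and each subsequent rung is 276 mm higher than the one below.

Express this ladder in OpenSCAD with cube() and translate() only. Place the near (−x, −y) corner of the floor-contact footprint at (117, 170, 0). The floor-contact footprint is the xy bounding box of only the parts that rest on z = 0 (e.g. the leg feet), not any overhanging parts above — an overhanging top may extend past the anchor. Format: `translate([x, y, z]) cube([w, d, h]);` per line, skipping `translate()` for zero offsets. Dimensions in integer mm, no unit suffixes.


// rung span = 515 - 2*42 = 431
// rung[k] z = 152 + k*276
translate([117, 170, 0]) cube([42, 30, 1988]);
translate([590, 170, 0]) cube([42, 30, 1988]);
translate([159, 170, 152]) cube([431, 30, 22]);
translate([159, 170, 428]) cube([431, 30, 22]);
translate([159, 170, 704]) cube([431, 30, 22]);
translate([159, 170, 980]) cube([431, 30, 22]);
translate([159, 170, 1256]) cube([431, 30, 22]);
translate([159, 170, 1532]) cube([431, 30, 22]);
translate([159, 170, 1808]) cube([431, 30, 22]);


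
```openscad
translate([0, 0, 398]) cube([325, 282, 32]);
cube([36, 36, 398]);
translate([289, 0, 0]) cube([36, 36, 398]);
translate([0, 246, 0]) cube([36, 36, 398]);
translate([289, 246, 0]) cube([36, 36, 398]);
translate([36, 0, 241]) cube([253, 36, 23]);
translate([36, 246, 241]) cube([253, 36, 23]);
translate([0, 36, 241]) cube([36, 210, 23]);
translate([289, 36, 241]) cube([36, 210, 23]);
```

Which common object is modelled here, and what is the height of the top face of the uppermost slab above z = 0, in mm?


A stool. The seat height is 430 mm.

A 325×282×32 slab at z = 398 on four corner posts — a stool. The seat top is 398 + 32 = 430 mm.


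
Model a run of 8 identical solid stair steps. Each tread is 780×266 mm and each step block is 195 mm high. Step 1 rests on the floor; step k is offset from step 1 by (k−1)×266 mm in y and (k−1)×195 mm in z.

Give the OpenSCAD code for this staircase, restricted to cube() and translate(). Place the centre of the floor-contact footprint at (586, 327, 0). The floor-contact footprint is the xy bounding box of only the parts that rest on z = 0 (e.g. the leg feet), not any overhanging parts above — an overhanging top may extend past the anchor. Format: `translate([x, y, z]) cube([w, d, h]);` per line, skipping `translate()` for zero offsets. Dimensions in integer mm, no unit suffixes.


translate([196, 194, 0]) cube([780, 266, 195]);
translate([196, 460, 195]) cube([780, 266, 195]);
translate([196, 726, 390]) cube([780, 266, 195]);
translate([196, 992, 585]) cube([780, 266, 195]);
translate([196, 1258, 780]) cube([780, 266, 195]);
translate([196, 1524, 975]) cube([780, 266, 195]);
translate([196, 1790, 1170]) cube([780, 266, 195]);
translate([196, 2056, 1365]) cube([780, 266, 195]);


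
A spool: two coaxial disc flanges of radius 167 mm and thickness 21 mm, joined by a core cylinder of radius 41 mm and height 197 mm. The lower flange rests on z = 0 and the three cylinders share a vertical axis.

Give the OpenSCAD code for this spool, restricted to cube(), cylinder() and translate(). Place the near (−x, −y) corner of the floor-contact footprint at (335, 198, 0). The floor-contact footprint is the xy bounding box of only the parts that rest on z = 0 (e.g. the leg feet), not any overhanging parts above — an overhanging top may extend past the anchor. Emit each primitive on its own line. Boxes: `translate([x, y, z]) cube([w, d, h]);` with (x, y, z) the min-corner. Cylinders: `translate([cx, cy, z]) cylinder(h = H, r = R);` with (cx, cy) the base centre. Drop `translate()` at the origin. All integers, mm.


translate([502, 365, 0]) cylinder(h = 21, r = 167);
translate([502, 365, 21]) cylinder(h = 197, r = 41);
translate([502, 365, 218]) cylinder(h = 21, r = 167);


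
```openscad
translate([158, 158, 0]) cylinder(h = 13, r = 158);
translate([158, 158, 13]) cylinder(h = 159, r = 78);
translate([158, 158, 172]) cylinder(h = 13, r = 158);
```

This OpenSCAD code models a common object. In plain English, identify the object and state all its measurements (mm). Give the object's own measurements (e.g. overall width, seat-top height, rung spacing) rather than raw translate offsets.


A spool: two coaxial disc flanges of radius 158 mm and thickness 13 mm, joined by a core cylinder of radius 78 mm and height 159 mm. The lower flange rests on z = 0 and the three cylinders share a vertical axis.


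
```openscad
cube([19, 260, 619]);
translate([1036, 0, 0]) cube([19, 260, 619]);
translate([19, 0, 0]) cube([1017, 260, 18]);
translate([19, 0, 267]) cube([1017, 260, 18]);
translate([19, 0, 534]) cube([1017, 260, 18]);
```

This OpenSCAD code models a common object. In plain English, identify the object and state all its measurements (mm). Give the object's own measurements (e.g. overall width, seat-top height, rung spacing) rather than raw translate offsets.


An open bookshelf. Two side panels, each 19 mm thick, 260 mm deep and 619 mm tall, stand 1055 mm apart (outside-to-outside). Between them sit 3 shelves, each 18 mm thick and 260 mm deep, spanning the full gap between the sides. The bottom shelf rests on the floor (its underside at z = 0) and the clear gap between one shelf's top and the next shelf's underside is 249 mm.


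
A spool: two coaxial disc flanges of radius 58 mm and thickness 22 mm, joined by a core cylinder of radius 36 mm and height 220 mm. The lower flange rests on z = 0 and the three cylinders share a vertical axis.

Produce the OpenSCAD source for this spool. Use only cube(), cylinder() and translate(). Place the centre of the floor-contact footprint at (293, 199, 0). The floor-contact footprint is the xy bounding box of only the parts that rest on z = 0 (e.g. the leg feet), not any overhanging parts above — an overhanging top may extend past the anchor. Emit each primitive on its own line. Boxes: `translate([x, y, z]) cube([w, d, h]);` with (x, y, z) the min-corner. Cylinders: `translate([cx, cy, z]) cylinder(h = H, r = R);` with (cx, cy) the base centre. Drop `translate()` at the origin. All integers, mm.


translate([293, 199, 0]) cylinder(h = 22, r = 58);
translate([293, 199, 22]) cylinder(h = 220, r = 36);
translate([293, 199, 242]) cylinder(h = 22, r = 58);


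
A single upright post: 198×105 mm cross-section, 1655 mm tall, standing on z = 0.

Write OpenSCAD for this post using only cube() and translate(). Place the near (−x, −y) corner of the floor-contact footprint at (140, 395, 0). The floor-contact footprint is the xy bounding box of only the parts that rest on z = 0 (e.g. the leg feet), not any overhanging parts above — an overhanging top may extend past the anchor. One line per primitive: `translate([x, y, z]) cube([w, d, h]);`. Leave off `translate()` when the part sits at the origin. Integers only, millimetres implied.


translate([140, 395, 0]) cube([198, 105, 1655]);


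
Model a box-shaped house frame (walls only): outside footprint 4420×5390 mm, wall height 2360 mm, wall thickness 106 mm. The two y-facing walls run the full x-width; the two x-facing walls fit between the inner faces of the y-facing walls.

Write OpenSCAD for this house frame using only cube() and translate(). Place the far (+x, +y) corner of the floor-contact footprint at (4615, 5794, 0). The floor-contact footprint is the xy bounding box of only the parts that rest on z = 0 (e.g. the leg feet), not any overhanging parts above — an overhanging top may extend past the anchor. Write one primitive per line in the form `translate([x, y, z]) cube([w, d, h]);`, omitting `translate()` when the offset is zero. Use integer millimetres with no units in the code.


translate([195, 404, 0]) cube([4420, 106, 2360]);
translate([195, 5688, 0]) cube([4420, 106, 2360]);
translate([195, 510, 0]) cube([106, 5178, 2360]);
translate([4509, 510, 0]) cube([106, 5178, 2360]);


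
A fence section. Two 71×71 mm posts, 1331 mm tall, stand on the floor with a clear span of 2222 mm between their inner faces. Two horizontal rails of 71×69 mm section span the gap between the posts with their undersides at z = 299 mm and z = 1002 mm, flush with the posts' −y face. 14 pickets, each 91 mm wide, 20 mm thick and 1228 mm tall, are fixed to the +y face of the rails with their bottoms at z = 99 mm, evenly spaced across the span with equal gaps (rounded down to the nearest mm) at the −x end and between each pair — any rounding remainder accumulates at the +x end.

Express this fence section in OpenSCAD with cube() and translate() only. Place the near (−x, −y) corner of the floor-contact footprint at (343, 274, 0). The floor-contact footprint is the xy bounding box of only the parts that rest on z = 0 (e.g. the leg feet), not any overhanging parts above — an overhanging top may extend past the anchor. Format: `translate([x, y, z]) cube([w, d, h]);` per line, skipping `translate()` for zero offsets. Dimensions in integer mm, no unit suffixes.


translate([343, 274, 0]) cube([71, 71, 1331]);
translate([2636, 274, 0]) cube([71, 71, 1331]);
translate([414, 274, 299]) cube([2222, 71, 69]);
translate([414, 274, 1002]) cube([2222, 71, 69]);
translate([477, 345, 99]) cube([91, 20, 1228]);
translate([631, 345, 99]) cube([91, 20, 1228]);
translate([785, 345, 99]) cube([91, 20, 1228]);
translate([939, 345, 99]) cube([91, 20, 1228]);
translate([1093, 345, 99]) cube([91, 20, 1228]);
translate([1247, 345, 99]) cube([91, 20, 1228]);
translate([1401, 345, 99]) cube([91, 20, 1228]);
translate([1555, 345, 99]) cube([91, 20, 1228]);
translate([1709, 345, 99]) cube([91, 20, 1228]);
translate([1863, 345, 99]) cube([91, 20, 1228]);
translate([2017, 345, 99]) cube([91, 20, 1228]);
translate([2171, 345, 99]) cube([91, 20, 1228]);
translate([2325, 345, 99]) cube([91, 20, 1228]);
translate([2479, 345, 99]) cube([91, 20, 1228]);


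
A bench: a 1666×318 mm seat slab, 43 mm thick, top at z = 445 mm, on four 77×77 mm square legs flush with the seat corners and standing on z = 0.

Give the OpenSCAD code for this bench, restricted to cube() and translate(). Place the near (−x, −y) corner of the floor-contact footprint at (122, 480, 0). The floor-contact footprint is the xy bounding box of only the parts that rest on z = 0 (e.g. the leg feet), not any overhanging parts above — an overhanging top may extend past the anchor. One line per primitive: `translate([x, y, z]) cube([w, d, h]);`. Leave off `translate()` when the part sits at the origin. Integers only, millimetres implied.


translate([122, 480, 402]) cube([1666, 318, 43]);
translate([122, 480, 0]) cube([77, 77, 402]);
translate([122, 721, 0]) cube([77, 77, 402]);
translate([1711, 480, 0]) cube([77, 77, 402]);
translate([1711, 721, 0]) cube([77, 77, 402]);


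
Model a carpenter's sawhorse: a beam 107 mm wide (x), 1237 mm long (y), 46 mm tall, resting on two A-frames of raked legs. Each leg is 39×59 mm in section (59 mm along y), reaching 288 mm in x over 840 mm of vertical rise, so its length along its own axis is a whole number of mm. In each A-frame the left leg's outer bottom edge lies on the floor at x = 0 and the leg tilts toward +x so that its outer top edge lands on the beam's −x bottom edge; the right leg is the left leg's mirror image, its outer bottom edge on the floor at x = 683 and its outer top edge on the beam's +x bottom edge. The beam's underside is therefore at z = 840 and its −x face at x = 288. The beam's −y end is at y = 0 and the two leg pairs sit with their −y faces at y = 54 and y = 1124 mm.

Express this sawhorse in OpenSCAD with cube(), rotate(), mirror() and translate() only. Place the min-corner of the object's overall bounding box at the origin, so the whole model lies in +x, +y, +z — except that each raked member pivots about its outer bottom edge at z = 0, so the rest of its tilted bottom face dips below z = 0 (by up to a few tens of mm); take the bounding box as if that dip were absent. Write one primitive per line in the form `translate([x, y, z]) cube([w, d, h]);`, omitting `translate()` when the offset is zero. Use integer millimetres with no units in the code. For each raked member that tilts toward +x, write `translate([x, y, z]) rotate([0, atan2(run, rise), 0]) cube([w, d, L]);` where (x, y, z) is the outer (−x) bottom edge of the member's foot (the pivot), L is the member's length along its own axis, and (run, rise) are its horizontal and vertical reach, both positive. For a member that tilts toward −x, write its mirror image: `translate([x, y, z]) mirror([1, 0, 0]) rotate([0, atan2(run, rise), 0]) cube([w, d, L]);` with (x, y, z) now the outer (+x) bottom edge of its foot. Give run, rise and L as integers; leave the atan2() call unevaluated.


translate([288, 0, 840]) cube([107, 1237, 46]);
translate([0, 54, 0]) rotate([0, atan2(288, 840), 0]) cube([39, 59, 888]);
translate([683, 54, 0]) mirror([1, 0, 0]) rotate([0, atan2(288, 840), 0]) cube([39, 59, 888]);
translate([0, 1124, 0]) rotate([0, atan2(288, 840), 0]) cube([39, 59, 888]);
translate([683, 1124, 0]) mirror([1, 0, 0]) rotate([0, atan2(288, 840), 0]) cube([39, 59, 888]);


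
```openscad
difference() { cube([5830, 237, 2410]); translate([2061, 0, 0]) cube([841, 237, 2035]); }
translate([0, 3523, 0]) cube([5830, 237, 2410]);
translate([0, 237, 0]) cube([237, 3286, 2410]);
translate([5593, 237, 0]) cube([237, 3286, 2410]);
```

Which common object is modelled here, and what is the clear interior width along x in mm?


A single room. The interior width is 5356 mm.

Four walls enclosing a rectangle with a door in the front wall — a room. Outside width 5830 minus two 237 mm walls gives 5356 mm.


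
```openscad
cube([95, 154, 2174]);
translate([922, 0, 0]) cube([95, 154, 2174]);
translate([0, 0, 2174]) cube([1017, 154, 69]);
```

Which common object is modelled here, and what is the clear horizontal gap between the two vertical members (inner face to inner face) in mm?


A door frame. The clear opening width is 827 mm.

Two 2174 mm tall posts with a header on top — a door frame. The left jamb is 95 mm wide at x = 0; the right jamb starts at x = 922. The clear opening is 922 − 95 = 827 mm.


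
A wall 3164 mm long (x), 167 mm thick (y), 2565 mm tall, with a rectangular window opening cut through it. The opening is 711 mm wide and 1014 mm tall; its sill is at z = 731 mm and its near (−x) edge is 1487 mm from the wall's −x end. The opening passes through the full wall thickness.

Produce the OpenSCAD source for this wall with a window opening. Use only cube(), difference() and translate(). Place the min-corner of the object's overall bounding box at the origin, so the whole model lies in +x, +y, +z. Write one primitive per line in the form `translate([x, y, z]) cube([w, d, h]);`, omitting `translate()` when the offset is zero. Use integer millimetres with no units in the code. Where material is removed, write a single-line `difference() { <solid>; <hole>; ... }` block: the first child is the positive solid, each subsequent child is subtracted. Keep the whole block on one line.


difference() { cube([3164, 167, 2565]); translate([1487, 0, 731]) cube([711, 167, 1014]); }


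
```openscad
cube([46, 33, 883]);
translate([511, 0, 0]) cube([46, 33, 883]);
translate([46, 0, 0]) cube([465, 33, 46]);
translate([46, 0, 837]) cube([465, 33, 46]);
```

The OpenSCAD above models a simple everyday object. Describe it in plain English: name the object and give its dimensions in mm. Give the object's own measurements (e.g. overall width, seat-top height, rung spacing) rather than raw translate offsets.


A rectangular picture frame lying in the x–z plane (depth along y). The opening is 465 mm wide (x) by 791 mm tall (z), surrounded by a border 46 mm wide on all four sides. The frame is 33 mm deep and is made of two full-height vertical stiles with two horizontal rails fitted between them.


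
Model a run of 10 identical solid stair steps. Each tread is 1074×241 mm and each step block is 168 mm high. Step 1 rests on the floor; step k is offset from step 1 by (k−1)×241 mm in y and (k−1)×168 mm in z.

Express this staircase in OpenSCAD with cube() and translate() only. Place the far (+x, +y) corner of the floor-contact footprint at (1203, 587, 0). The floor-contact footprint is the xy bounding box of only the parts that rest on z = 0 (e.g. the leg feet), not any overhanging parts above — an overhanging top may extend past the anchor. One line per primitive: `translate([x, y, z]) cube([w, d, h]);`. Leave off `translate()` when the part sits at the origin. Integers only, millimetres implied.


translate([129, 346, 0]) cube([1074, 241, 168]);
translate([129, 587, 168]) cube([1074, 241, 168]);
translate([129, 828, 336]) cube([1074, 241, 168]);
translate([129, 1069, 504]) cube([1074, 241, 168]);
translate([129, 1310, 672]) cube([1074, 241, 168]);
translate([129, 1551, 840]) cube([1074, 241, 168]);
translate([129, 1792, 1008]) cube([1074, 241, 168]);
translate([129, 2033, 1176]) cube([1074, 241, 168]);
translate([129, 2274, 1344]) cube([1074, 241, 168]);
translate([129, 2515, 1512]) cube([1074, 241, 168]);


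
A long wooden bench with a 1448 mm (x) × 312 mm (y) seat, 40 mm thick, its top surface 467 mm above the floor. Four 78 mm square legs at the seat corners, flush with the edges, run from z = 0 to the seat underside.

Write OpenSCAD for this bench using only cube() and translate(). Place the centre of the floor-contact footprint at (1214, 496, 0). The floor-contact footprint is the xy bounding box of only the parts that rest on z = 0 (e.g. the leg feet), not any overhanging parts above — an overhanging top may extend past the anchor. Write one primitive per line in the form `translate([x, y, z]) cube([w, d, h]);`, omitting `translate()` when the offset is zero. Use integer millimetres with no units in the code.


translate([490, 340, 427]) cube([1448, 312, 40]);
translate([490, 340, 0]) cube([78, 78, 427]);
translate([490, 574, 0]) cube([78, 78, 427]);
translate([1860, 340, 0]) cube([78, 78, 427]);
translate([1860, 574, 0]) cube([78, 78, 427]);


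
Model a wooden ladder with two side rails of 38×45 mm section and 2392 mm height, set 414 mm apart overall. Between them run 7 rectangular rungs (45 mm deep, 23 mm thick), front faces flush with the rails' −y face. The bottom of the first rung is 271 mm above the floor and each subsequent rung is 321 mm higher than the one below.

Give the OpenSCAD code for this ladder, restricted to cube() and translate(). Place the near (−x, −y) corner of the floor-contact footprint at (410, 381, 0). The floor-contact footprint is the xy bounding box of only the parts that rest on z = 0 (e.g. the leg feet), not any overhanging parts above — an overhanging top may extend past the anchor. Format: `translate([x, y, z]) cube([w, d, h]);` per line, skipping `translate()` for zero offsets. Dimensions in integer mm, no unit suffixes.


// rung span = 414 - 2*38 = 338
// rung[k] z = 271 + k*321
translate([410, 381, 0]) cube([38, 45, 2392]);
translate([786, 381, 0]) cube([38, 45, 2392]);
translate([448, 381, 271]) cube([338, 45, 23]);
translate([448, 381, 592]) cube([338, 45, 23]);
translate([448, 381, 913]) cube([338, 45, 23]);
translate([448, 381, 1234]) cube([338, 45, 23]);
translate([448, 381, 1555]) cube([338, 45, 23]);
translate([448, 381, 1876]) cube([338, 45, 23]);
translate([448, 381, 2197]) cube([338, 45, 23]);


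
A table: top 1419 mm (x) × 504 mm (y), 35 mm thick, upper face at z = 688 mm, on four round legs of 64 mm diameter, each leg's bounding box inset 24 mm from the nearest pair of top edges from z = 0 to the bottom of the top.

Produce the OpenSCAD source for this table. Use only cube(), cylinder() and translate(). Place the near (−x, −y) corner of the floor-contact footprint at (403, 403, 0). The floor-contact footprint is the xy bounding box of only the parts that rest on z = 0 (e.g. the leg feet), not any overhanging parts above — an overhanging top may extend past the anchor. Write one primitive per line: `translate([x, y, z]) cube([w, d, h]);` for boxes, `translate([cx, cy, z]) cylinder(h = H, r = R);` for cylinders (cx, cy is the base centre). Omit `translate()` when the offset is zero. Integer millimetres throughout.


// leg_h = 688 - 35 = 653
translate([379, 379, 653]) cube([1419, 504, 35]);
translate([435, 435, 0]) cylinder(h = 653, r = 32);
translate([1742, 435, 0]) cylinder(h = 653, r = 32);
translate([435, 827, 0]) cylinder(h = 653, r = 32);
translate([1742, 827, 0]) cylinder(h = 653, r = 32);


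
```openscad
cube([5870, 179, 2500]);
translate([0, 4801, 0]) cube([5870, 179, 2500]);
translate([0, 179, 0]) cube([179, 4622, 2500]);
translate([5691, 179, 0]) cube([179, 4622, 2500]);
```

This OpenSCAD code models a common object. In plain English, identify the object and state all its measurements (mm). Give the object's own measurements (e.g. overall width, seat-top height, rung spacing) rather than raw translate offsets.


The wall frame of a small rectangular building: four walls, each 2500 mm tall and 179 mm thick, enclosing a footprint 5870 mm (x) by 4980 mm (y) outside-to-outside, with no floor or roof. The front and back walls (the −y and +y sides) span the full width; the two side walls fit between them.


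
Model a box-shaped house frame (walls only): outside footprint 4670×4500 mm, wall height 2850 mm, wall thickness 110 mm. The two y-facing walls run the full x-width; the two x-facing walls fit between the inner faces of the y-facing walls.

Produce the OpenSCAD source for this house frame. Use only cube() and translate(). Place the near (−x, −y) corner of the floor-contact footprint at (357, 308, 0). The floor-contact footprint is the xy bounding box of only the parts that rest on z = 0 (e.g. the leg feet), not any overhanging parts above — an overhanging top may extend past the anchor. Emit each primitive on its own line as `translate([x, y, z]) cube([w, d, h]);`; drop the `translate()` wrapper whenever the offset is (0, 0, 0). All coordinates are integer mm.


translate([357, 308, 0]) cube([4670, 110, 2850]);
translate([357, 4698, 0]) cube([4670, 110, 2850]);
translate([357, 418, 0]) cube([110, 4280, 2850]);
translate([4917, 418, 0]) cube([110, 4280, 2850]);


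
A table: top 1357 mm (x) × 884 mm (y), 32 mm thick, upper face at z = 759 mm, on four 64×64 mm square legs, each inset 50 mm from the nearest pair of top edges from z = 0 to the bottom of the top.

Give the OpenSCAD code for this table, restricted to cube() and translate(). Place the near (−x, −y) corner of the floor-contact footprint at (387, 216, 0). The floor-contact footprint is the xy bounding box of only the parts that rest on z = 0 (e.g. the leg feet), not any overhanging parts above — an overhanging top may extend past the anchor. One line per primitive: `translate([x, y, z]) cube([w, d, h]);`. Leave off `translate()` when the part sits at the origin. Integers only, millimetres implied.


// leg_h = 759 - 32 = 727
translate([337, 166, 727]) cube([1357, 884, 32]);
translate([387, 216, 0]) cube([64, 64, 727]);
translate([1580, 216, 0]) cube([64, 64, 727]);
translate([387, 936, 0]) cube([64, 64, 727]);
translate([1580, 936, 0]) cube([64, 64, 727]);


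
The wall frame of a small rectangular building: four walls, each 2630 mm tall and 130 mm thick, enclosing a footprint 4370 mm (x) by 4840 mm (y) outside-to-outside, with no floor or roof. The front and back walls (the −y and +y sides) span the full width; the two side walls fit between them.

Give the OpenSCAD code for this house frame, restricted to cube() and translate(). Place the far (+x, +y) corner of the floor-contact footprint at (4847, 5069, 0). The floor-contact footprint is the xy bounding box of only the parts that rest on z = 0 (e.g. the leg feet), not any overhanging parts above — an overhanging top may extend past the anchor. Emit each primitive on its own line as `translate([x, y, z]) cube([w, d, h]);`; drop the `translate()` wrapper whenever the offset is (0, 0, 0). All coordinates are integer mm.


translate([477, 229, 0]) cube([4370, 130, 2630]);
translate([477, 4939, 0]) cube([4370, 130, 2630]);
translate([477, 359, 0]) cube([130, 4580, 2630]);
translate([4717, 359, 0]) cube([130, 4580, 2630]);


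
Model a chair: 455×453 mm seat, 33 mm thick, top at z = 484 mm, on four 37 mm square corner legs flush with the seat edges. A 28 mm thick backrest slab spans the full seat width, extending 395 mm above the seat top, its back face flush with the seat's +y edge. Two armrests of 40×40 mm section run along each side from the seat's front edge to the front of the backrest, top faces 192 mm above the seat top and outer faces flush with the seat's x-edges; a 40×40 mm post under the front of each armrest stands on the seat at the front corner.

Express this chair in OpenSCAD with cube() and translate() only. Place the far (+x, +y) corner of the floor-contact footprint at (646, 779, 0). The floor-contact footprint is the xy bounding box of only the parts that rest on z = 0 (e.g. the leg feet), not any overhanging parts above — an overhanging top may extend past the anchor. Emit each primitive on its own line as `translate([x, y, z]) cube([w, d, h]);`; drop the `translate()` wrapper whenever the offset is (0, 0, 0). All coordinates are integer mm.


translate([191, 326, 451]) cube([455, 453, 33]);
translate([191, 326, 0]) cube([37, 37, 451]);
translate([609, 326, 0]) cube([37, 37, 451]);
translate([191, 742, 0]) cube([37, 37, 451]);
translate([609, 742, 0]) cube([37, 37, 451]);
translate([191, 751, 484]) cube([455, 28, 395]);
translate([191, 326, 636]) cube([40, 425, 40]);
translate([606, 326, 636]) cube([40, 425, 40]);
translate([191, 326, 484]) cube([40, 40, 152]);
translate([606, 326, 484]) cube([40, 40, 152]);


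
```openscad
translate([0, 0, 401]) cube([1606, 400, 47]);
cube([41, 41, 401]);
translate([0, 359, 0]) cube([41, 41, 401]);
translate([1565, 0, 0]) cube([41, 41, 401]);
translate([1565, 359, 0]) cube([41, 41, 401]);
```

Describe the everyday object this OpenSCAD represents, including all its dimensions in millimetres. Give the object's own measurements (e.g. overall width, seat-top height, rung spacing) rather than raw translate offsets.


A bench: a 1606×400 mm seat slab, 47 mm thick, top at z = 448 mm, on four 41×41 mm square legs flush with the seat corners and standing on z = 0.


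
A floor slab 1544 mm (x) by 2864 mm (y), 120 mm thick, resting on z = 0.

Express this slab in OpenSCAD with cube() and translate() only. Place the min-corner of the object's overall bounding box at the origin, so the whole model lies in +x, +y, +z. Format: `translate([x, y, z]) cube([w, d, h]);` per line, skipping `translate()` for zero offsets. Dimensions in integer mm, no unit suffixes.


cube([1544, 2864, 120]);


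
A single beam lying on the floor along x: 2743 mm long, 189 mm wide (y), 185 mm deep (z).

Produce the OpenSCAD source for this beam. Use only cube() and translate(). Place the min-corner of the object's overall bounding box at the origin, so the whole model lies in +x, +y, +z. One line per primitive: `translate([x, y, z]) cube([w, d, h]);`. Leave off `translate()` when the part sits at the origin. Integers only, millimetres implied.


cube([2743, 189, 185]);


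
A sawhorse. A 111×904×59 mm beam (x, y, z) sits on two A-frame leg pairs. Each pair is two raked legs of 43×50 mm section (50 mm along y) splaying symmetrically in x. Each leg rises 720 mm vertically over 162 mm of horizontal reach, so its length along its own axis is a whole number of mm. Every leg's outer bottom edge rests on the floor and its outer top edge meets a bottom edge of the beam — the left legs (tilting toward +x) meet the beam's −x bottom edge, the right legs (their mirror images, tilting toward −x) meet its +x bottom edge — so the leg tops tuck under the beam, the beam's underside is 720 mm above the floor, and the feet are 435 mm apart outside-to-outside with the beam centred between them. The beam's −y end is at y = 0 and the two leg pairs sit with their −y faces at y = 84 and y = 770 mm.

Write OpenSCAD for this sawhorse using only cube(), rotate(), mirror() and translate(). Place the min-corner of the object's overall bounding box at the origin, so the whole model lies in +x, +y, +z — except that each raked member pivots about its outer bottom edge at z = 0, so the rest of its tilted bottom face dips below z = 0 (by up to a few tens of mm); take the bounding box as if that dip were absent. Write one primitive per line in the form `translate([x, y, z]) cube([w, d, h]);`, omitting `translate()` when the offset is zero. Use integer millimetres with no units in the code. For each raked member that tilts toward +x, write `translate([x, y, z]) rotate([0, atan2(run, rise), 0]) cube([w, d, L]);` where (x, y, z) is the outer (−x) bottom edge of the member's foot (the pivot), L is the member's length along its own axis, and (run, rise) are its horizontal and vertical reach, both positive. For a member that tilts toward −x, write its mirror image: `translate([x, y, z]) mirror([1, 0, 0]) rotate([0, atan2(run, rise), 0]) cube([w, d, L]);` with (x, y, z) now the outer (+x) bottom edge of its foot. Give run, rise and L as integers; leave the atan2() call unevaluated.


// leg length = √(162² + 720²) = 738
// right-leg outer foot x = 2·162 + 111 = 435
// beam min-corner = (162, 0, 720)
translate([162, 0, 720]) cube([111, 904, 59]);
translate([0, 84, 0]) rotate([0, atan2(162, 720), 0]) cube([43, 50, 738]);
translate([435, 84, 0]) mirror([1, 0, 0]) rotate([0, atan2(162, 720), 0]) cube([43, 50, 738]);
translate([0, 770, 0]) rotate([0, atan2(162, 720), 0]) cube([43, 50, 738]);
translate([435, 770, 0]) mirror([1, 0, 0]) rotate([0, atan2(162, 720), 0]) cube([43, 50, 738]);


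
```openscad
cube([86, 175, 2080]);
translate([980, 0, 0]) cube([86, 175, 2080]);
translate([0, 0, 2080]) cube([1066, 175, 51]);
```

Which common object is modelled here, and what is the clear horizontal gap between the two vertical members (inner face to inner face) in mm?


A door frame. The clear opening width is 894 mm.

Two 2080 mm tall posts with a header on top — a door frame. The left jamb is 86 mm wide at x = 0; the right jamb starts at x = 980. The clear opening is 980 − 86 = 894 mm.


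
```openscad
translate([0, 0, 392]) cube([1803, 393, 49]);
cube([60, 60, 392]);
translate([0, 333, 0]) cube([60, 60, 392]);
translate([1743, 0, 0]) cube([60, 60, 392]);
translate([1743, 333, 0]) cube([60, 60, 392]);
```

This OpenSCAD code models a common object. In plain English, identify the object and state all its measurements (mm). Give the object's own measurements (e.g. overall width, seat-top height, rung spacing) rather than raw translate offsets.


A bench: a 1803×393 mm seat slab, 49 mm thick, top at z = 441 mm, on four 60×60 mm square legs flush with the seat corners and standing on z = 0.


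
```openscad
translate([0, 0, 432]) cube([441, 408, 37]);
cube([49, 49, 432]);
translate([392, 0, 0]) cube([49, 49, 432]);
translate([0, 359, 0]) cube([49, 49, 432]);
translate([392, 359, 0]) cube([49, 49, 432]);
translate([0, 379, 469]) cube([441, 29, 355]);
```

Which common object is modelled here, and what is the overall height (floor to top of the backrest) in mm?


A chair. The overall height is 824 mm.

A slab on four corner posts with a tall panel at the back — a chair. The seat slab sits at z = 432 with thickness 37, and the 355 mm backrest starts at the seat top, so the overall height is 432 + 37 + 355 = 824 mm.


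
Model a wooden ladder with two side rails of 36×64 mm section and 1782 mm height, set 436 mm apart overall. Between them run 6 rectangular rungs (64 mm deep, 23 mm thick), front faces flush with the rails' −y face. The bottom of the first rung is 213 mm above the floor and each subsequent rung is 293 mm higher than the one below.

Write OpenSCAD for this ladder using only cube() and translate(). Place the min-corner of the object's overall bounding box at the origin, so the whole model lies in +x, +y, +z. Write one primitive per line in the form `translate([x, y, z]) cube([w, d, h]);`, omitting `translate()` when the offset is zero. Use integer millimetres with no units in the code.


cube([36, 64, 1782]);
translate([400, 0, 0]) cube([36, 64, 1782]);
translate([36, 0, 213]) cube([364, 64, 23]);
translate([36, 0, 506]) cube([364, 64, 23]);
translate([36, 0, 799]) cube([364, 64, 23]);
translate([36, 0, 1092]) cube([364, 64, 23]);
translate([36, 0, 1385]) cube([364, 64, 23]);
translate([36, 0, 1678]) cube([364, 64, 23]);


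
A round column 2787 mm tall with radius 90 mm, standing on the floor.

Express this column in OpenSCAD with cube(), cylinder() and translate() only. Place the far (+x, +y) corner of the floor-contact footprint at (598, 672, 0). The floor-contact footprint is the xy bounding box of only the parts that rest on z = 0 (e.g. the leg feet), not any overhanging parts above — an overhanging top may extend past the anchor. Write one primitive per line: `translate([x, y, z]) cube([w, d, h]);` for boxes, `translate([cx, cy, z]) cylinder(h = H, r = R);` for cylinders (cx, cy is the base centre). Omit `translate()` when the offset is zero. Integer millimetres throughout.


translate([508, 582, 0]) cylinder(h = 2787, r = 90);


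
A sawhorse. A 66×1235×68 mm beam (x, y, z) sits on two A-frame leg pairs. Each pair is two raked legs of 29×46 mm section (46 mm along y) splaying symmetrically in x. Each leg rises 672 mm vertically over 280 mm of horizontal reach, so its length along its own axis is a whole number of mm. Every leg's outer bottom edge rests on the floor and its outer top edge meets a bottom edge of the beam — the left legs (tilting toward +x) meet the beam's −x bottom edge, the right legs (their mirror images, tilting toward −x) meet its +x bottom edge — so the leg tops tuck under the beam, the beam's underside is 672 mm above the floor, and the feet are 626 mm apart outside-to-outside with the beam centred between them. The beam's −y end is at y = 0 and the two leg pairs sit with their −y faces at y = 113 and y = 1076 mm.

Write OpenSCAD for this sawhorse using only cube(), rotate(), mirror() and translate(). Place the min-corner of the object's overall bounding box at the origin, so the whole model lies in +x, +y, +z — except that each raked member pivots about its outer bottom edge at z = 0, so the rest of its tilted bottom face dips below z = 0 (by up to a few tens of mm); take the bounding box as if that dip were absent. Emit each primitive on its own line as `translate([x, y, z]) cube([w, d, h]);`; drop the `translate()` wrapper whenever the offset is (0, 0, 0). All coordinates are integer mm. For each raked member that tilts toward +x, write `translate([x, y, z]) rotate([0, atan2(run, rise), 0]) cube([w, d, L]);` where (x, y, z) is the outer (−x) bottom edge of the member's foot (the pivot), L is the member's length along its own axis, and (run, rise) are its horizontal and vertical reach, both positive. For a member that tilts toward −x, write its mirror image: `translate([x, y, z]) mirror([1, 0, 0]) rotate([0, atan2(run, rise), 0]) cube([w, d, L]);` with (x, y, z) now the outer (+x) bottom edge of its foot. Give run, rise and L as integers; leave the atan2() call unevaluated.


translate([280, 0, 672]) cube([66, 1235, 68]);
translate([0, 113, 0]) rotate([0, atan2(280, 672), 0]) cube([29, 46, 728]);
translate([626, 113, 0]) mirror([1, 0, 0]) rotate([0, atan2(280, 672), 0]) cube([29, 46, 728]);
translate([0, 1076, 0]) rotate([0, atan2(280, 672), 0]) cube([29, 46, 728]);
translate([626, 1076, 0]) mirror([1, 0, 0]) rotate([0, atan2(280, 672), 0]) cube([29, 46, 728]);


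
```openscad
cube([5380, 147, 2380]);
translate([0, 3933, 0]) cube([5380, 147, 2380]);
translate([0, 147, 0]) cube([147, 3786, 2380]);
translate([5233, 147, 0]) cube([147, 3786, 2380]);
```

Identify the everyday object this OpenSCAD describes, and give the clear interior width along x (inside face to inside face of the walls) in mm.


A house (or room) frame. The interior width is 5086 mm.

Four 2380 mm walls enclosing a rectangle with no floor or roof — a room or house frame. Outside width is 5380 mm and wall thickness is 147 mm, so the interior width is 5380 − 2 × 147 = 5086 mm.


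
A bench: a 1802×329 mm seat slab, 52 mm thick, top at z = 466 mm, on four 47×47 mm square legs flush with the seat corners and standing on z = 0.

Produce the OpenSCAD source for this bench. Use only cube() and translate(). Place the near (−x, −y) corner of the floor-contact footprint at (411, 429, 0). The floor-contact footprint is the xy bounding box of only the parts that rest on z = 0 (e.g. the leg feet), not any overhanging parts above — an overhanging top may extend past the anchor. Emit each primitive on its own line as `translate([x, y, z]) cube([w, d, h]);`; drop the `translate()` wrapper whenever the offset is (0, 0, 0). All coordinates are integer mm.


translate([411, 429, 414]) cube([1802, 329, 52]);
translate([411, 429, 0]) cube([47, 47, 414]);
translate([411, 711, 0]) cube([47, 47, 414]);
translate([2166, 429, 0]) cube([47, 47, 414]);
translate([2166, 711, 0]) cube([47, 47, 414]);


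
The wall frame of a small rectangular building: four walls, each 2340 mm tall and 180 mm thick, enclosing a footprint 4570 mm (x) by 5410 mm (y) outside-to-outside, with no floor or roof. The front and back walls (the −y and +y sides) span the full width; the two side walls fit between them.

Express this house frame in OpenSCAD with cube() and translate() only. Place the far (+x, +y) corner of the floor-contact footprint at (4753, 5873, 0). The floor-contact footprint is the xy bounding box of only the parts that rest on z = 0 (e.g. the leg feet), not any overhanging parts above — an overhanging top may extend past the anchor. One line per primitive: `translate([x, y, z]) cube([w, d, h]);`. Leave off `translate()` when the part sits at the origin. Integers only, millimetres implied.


translate([183, 463, 0]) cube([4570, 180, 2340]);
translate([183, 5693, 0]) cube([4570, 180, 2340]);
translate([183, 643, 0]) cube([180, 5050, 2340]);
translate([4573, 643, 0]) cube([180, 5050, 2340]);


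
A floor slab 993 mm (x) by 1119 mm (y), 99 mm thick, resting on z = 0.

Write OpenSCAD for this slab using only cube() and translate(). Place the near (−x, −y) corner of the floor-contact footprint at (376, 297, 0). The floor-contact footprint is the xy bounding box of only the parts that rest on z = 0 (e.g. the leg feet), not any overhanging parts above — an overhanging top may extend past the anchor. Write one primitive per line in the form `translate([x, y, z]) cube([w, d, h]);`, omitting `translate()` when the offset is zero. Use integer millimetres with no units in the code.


translate([376, 297, 0]) cube([993, 1119, 99]);


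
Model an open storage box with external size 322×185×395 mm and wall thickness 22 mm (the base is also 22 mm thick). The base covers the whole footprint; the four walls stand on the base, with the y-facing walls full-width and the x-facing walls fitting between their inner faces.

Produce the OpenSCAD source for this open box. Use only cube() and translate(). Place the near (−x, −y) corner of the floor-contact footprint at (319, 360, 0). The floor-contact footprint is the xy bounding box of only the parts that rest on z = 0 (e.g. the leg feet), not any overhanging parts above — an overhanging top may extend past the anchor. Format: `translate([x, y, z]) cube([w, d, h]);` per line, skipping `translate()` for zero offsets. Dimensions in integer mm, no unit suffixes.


translate([319, 360, 0]) cube([322, 185, 22]);
translate([319, 360, 22]) cube([322, 22, 373]);
translate([319, 523, 22]) cube([322, 22, 373]);
translate([319, 382, 22]) cube([22, 141, 373]);
translate([619, 382, 22]) cube([22, 141, 373]);
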